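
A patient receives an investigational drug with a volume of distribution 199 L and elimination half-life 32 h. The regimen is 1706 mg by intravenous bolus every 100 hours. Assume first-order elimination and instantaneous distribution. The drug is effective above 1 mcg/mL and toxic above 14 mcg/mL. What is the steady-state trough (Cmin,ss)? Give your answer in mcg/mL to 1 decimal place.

1.1 mcg/mL

k = ln2/t½ = ln2/32 ≈ 0.021661 h⁻¹; fraction remaining f = e^(−kτ) = e^(−0.021661×100) ≈ 0.1146.
Each bolus raises the concentration by D/Vd = 1706/199 ≈ 8.573 mcg/mL.
Steady-state trough Cmin,ss = C₀·f/(1−f) ≈ 8.573 × 0.1146/0.8854 ≈ 1.110 mcg/mL.
Trough 1.1 mcg/mL vs MEC 1 mcg/mL: adequate.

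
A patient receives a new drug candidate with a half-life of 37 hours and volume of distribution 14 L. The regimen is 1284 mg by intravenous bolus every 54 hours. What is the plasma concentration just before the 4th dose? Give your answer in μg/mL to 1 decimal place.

f = (1/2)^(τ/t½) = (1/2)^(54/37) ≈ 0.3636.
C₀ = D/Vd = 1284/14 ≈ 91.714 μg/mL.
Before the 4th dose, 3 doses have been given. Superposition: Cmin = C₀·(f + f² + … + f^3).
≈ 91.714 × (0.3636 + 0.1322 + 0.0481) ≈ 91.714 × 0.5439 ≈ 49.883 μg/mL.

49.9 μg/mL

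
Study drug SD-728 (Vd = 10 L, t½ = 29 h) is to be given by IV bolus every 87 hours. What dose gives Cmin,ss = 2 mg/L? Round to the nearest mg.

140 mg

τ/t½ = 87/29 ≈ 3, so f = (1/2)^(87/29) ≈ 0.125000.
Cmin,ss = (D/Vd)·f/(1−f), so D = Cmin,ss·Vd·(1−f)/f.
D = 2 × 10 × (1−f)/f ≈ 2 × 10 × 7.00000 ≈ 140.00 mg.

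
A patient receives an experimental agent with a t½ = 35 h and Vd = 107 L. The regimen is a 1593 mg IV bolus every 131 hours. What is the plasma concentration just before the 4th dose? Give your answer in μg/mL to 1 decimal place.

1.2 μg/mL

f = (1/2)^(τ/t½) = (1/2)^(131/35) ≈ 0.0747.
C₀ = D/Vd = 1593/107 ≈ 14.888 μg/mL.
Before the 4th dose, 3 doses have been given. Superposition: Cmin = C₀·(f + f² + … + f^3).
≈ 14.888 × (0.0747 + 0.0056 + 0.0004) ≈ 14.888 × 0.0807 ≈ 1.201 μg/mL.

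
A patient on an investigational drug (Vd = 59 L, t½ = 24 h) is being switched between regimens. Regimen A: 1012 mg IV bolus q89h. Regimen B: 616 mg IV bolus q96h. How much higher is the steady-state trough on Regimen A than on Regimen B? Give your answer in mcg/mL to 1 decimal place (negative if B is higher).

Regimen A: f = (1/2)^(89/24) ≈ 0.0765; Cmin,ss = (1012/59)·f/(1−f) ≈ 1.421 mcg/mL.
Regimen B: f = (1/2)^(96/24) ≈ 0.0625; Cmin,ss = (616/59)·f/(1−f) ≈ 0.696 mcg/mL.
Difference ≈ 1.421 − 0.696 ≈ 0.725 mcg/mL.

0.7 mcg/mL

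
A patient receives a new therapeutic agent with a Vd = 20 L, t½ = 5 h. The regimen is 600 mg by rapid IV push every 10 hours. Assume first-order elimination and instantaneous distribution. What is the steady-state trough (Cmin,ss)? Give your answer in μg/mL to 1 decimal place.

10.0 μg/mL

τ = 10 h = 2 half-lives, so f = (1/2)^2 = 0.25.
At steady state, R = 1/(1 − 0.25) = 4/3.
Single-dose peak C₀ = D/Vd = 600/20 = 30 μg/mL.
Steady-state peak Cmax,ss = C₀·R = 30 × 4/3 ≈ 40.000 μg/mL.
Steady-state trough Cmin,ss = Cmax,ss·f ≈ 40.000 × 0.25 ≈ 10.000 μg/mL.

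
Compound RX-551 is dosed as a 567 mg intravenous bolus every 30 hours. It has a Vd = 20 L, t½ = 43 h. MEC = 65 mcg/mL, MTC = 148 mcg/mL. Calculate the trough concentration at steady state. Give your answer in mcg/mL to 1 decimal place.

45.6 mcg/mL

τ/t½ = 30/43 ≈ 0.69767, so fraction remaining f = (1/2)^(30/43) ≈ 0.6166.
Each bolus raises the concentration by D/Vd = 567/20 ≈ 28.350 mcg/mL.
Steady-state trough Cmin,ss = C₀·f/(1−f) ≈ 28.350 × 0.6166/0.3834 ≈ 45.594 mcg/mL.
Trough 45.6 mcg/mL vs MEC 65 mcg/mL: subtherapeutic.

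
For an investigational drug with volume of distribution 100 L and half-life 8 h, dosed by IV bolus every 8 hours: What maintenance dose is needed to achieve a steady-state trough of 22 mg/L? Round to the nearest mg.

2200 mg

τ/t½ = 8/8 ≈ 1, so f = (1/2)^(8/8) ≈ 0.500000.
Cmin,ss = (D/Vd)·f/(1−f), so D = Cmin,ss·Vd·(1−f)/f.
D = 22 × 100 × (1−f)/f ≈ 22 × 100 × 1.00000 ≈ 2200.00 mg.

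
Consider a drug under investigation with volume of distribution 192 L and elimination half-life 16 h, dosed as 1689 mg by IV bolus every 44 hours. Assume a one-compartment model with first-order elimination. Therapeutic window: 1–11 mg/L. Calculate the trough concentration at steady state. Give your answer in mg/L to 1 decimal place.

1.5 mg/L

Over one 44-h interval, 44/16 ≈ 2.75 half-lives elapse, leaving f ≈ 0.1487 of each dose.
Accumulation ratio R = 1/(1 − f) ≈ 1/0.8513 ≈ 1.1747.
Single-dose peak C₀ = D/Vd = 1689/192 ≈ 8.797 mg/L.
Steady-state peak Cmax,ss = C₀·R ≈ 8.797 × 1.1747 ≈ 10.334 mg/L.
Steady-state trough Cmin,ss = Cmax,ss·f ≈ 10.334 × 0.1487 ≈ 1.537 mg/L.
Trough 1.5 mg/L vs MEC 1 mg/L: adequate.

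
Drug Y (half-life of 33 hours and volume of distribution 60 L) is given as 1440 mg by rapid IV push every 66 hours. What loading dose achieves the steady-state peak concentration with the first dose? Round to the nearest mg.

f = (1/2)^(66/33) ≈ 0.250000; accumulation ratio R = 1/(1−f) ≈ 1.33333.
Loading dose to hit Cmax,ss on first dose: D_load = D_maint·R ≈ 1440 × 1.33333 ≈ 1920.00 mg.

1920 mg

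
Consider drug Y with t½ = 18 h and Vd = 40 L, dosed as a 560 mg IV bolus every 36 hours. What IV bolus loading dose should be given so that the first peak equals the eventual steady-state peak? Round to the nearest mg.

f = (1/2)^(36/18) ≈ 0.250000; accumulation ratio R = 1/(1−f) ≈ 1.33333.
Loading dose to hit Cmax,ss on first dose: D_load = D_maint·R ≈ 560 × 1.33333 ≈ 746.66 mg.

747 mg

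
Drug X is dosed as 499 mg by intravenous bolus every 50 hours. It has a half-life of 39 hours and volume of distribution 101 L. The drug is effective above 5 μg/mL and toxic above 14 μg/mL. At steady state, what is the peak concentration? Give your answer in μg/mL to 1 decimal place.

τ/t½ = 50/39 ≈ 1.2821, so fraction remaining f = (1/2)^(50/39) ≈ 0.4112.
Accumulation ratio R = 1/(1 − f) ≈ 1/0.5888 ≈ 1.6984.
Each bolus raises the concentration by D/Vd = 499/101 ≈ 4.941 μg/mL.
Steady-state peak Cmax,ss = C₀·R ≈ 4.941 × 1.6984 ≈ 8.392 μg/mL.
Peak 8.4 μg/mL vs MTC 14 μg/mL: below toxic threshold.

8.4 μg/mL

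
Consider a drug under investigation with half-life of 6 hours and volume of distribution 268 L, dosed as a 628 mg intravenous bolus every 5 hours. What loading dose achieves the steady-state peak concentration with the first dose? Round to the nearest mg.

f = (1/2)^(5/6) ≈ 0.561231; accumulation ratio R = 1/(1−f) ≈ 2.27910.
Loading dose to hit Cmax,ss on first dose: D_load = D_maint·R ≈ 628 × 2.27910 ≈ 1431.27 mg.

1431 mg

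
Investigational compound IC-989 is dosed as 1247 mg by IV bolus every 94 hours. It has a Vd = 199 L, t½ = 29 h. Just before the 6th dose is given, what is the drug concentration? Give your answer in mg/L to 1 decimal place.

0.7 mg/L

f = (1/2)^(τ/t½) = (1/2)^(94/29) ≈ 0.1057.
C₀ = D/Vd = 1247/199 ≈ 6.266 mg/L.
Before the 6th dose, 5 doses have been given. Superposition: Cmin = C₀·(f + f² + … + f^5).
≈ 6.266 × (0.1057 + 0.0112 + 0.0012 + 0.0001 + 0.0000) ≈ 6.266 × 0.1182 ≈ 0.741 mg/L.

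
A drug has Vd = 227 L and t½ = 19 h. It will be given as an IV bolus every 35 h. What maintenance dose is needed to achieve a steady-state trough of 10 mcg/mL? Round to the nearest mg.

τ/t½ = 35/19 ≈ 1.8421, so f = (1/2)^(35/19) ≈ 0.278914.
Cmin,ss = (D/Vd)·f/(1−f), so D = Cmin,ss·Vd·(1−f)/f.
D = 10 × 227 × (1−f)/f ≈ 10 × 227 × 2.58533 ≈ 5868.70 mg.

5869 mg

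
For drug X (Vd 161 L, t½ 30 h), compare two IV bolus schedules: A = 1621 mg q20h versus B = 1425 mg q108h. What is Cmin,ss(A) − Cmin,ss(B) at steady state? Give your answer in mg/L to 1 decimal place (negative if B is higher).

Regimen A: f = (1/2)^(20/30) ≈ 0.6300; Cmin,ss = (1621/161)·f/(1−f) ≈ 17.143 mg/L.
Regimen B: f = (1/2)^(108/30) ≈ 0.0825; Cmin,ss = (1425/161)·f/(1−f) ≈ 0.796 mg/L.
Difference ≈ 17.143 − 0.796 ≈ 16.347 mg/L.

16.3 mg/L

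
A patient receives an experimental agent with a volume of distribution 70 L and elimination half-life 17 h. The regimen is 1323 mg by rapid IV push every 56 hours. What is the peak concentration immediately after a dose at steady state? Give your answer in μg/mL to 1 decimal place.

21.0 μg/mL

Over one 56-h interval, 56/17 ≈ 3.2941 half-lives elapse, leaving f ≈ 0.1019 of each dose.
Accumulation ratio R = 1/(1 − f) ≈ 1/0.8981 ≈ 1.1135.
Each bolus raises the concentration by D/Vd = 1323/70 ≈ 18.900 μg/mL.
Steady-state peak Cmax,ss = C₀·R ≈ 18.900 × 1.1135 ≈ 21.045 μg/mL.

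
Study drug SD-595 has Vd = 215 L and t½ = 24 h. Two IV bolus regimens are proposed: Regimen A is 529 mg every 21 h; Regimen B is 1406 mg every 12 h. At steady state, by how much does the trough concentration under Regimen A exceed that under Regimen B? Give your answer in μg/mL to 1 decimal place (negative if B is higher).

Regimen A: f = (1/2)^(21/24) ≈ 0.5453; Cmin,ss = (529/215)·f/(1−f) ≈ 2.951 μg/mL.
Regimen B: f = (1/2)^(12/24) ≈ 0.7071; Cmin,ss = (1406/215)·f/(1−f) ≈ 15.787 μg/mL.
Difference ≈ 2.951 − 15.787 ≈ -12.836 μg/mL.

-12.8 μg/mL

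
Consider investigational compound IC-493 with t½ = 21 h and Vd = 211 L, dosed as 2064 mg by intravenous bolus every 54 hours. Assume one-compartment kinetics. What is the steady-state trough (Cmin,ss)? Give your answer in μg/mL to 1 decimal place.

Over one 54-h interval, 54/21 ≈ 2.5714 half-lives elapse, leaving f ≈ 0.1682 of each dose.
At steady state, accumulation factor R = 1/(1 − e^(−kτ)) ≈ 1.2022.
Single-dose peak C₀ = D/Vd = 2064/211 ≈ 9.782 μg/mL.
Cmax,ss = C₀/(1 − f) ≈ 9.782/0.8318 ≈ 11.760 μg/mL.
Steady-state trough Cmin,ss = Cmax,ss·f ≈ 11.760 × 0.1682 ≈ 1.978 μg/mL.

2.0 μg/mL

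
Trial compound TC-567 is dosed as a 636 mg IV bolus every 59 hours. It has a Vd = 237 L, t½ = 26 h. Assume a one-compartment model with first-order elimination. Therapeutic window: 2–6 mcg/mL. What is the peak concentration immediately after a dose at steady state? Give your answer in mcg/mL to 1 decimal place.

3.4 mcg/mL

k = ln2/t½ = ln2/26 ≈ 0.026660 h⁻¹; fraction remaining f = e^(−kτ) = e^(−0.026660×59) ≈ 0.2074.
Accumulation ratio R = 1/(1 − f) ≈ 1/0.7926 ≈ 1.2617.
Each bolus raises the concentration by D/Vd = 636/237 ≈ 2.684 mcg/mL.
Cmax,ss = C₀/(1 − f) ≈ 2.684/0.7926 ≈ 3.386 mcg/mL.
Peak 3.4 mcg/mL vs MTC 6 mcg/mL: below toxic threshold.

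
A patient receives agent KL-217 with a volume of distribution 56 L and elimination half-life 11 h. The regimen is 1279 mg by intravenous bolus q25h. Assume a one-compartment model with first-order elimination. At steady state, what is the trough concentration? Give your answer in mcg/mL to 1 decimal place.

6.0 mcg/mL

τ/t½ = 25/11 ≈ 2.2727, so fraction remaining f = (1/2)^(25/11) ≈ 0.2069.
At steady state, accumulation factor R = 1/(1 − e^(−kτ)) ≈ 1.2609.
Each bolus raises the concentration by D/Vd = 1279/56 ≈ 22.839 mcg/mL.
Cmax,ss = C₀/(1 − f) ≈ 22.839/0.7931 ≈ 28.797 mcg/mL.
One interval later, Cmin,ss = Cmax,ss·e^(−kτ) ≈ 28.797 × 0.2069 ≈ 5.958 mcg/mL.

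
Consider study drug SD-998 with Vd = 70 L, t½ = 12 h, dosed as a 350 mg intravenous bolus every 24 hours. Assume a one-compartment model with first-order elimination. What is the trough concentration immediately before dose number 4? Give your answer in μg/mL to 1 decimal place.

1.6 μg/mL

f = (1/2)^(τ/t½) = (1/2)^(24/12) ≈ 0.2500.
C₀ = D/Vd = 350/70 ≈ 5.000 μg/mL.
Before the 4th dose, 3 doses have been given. Superposition: Cmin = C₀·(f + f² + … + f^3).
≈ 5.000 × (0.2500 + 0.0625 + 0.0156) ≈ 5.000 × 0.3281 ≈ 1.641 μg/mL.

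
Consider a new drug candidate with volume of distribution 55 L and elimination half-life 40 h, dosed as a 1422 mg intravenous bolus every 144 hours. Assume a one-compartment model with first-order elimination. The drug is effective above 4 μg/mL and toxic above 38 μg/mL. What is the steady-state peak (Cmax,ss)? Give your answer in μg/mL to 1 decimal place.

k = ln2/t½ = ln2/40 ≈ 0.017329 h⁻¹; fraction remaining f = e^(−kτ) = e^(−0.017329×144) ≈ 0.0825.
Accumulation ratio R = 1/(1 − f) ≈ 1/0.9175 ≈ 1.0899.
Each bolus raises the concentration by D/Vd = 1422/55 ≈ 25.855 μg/mL.
Steady-state peak Cmax,ss = C₀·R ≈ 25.855 × 1.0899 ≈ 28.179 μg/mL.
Peak 28.2 μg/mL vs MTC 38 μg/mL: below toxic threshold.

28.2 μg/mL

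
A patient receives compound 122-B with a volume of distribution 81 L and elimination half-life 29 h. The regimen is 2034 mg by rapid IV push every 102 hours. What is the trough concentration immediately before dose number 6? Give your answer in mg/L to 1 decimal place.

f = (1/2)^(τ/t½) = (1/2)^(102/29) ≈ 0.0873.
C₀ = D/Vd = 2034/81 ≈ 25.111 mg/L.
Before the 6th dose, 5 doses have been given. Superposition: Cmin = C₀·(f + f² + … + f^5).
≈ 25.111 × (0.0873 + 0.0076 + 0.0007 + 0.0001 + 0.0000) ≈ 25.111 × 0.0957 ≈ 2.403 mg/L.

2.4 mg/L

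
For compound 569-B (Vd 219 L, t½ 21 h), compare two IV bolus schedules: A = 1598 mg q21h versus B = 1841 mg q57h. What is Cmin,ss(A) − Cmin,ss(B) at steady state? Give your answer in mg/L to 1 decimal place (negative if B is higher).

5.8 mg/L

Regimen A: f = (1/2)^(21/21) ≈ 0.5000; Cmin,ss = (1598/219)·f/(1−f) ≈ 7.297 mg/L.
Regimen B: f = (1/2)^(57/21) ≈ 0.1524; Cmin,ss = (1841/219)·f/(1−f) ≈ 1.511 mg/L.
Difference ≈ 7.297 − 1.511 ≈ 5.786 mg/L.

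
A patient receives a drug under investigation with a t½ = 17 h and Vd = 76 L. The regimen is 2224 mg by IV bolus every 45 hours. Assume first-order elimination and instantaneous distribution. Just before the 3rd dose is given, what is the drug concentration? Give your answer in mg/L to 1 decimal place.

f = (1/2)^(τ/t½) = (1/2)^(45/17) ≈ 0.1596.
C₀ = D/Vd = 2224/76 ≈ 29.263 mg/L.
Before the 3rd dose, 2 doses have been given. Superposition: Cmin = C₀·(f + f²).
≈ 29.263 × (0.1596 + 0.0255) ≈ 29.263 × 0.1851 ≈ 5.417 mg/L.

5.4 mg/L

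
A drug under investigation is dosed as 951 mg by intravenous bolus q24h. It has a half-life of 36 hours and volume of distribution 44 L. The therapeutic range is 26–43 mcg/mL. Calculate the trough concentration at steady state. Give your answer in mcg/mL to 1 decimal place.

τ/t½ = 24/36 ≈ 0.66667, so fraction remaining f = (1/2)^(24/36) ≈ 0.6300.
Each bolus raises the concentration by D/Vd = 951/44 ≈ 21.614 mcg/mL.
Steady-state trough Cmin,ss = C₀·f/(1−f) ≈ 21.614 × 0.6300/0.3700 ≈ 36.802 mcg/mL.
Trough 36.8 mcg/mL vs MEC 26 mcg/mL: adequate.

36.8 mcg/mL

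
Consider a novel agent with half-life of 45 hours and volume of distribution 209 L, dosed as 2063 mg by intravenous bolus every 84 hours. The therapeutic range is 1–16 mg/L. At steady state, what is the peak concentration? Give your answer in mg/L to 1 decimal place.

τ/t½ = 84/45 ≈ 1.8667, so fraction remaining f = (1/2)^(84/45) ≈ 0.2742.
Accumulation ratio R = 1/(1 − f) ≈ 1/0.7258 ≈ 1.3778.
Single-dose peak C₀ = D/Vd = 2063/209 ≈ 9.871 mg/L.
Steady-state peak Cmax,ss = C₀·R ≈ 9.871 × 1.3778 ≈ 13.600 mg/L.
Peak 13.6 mg/L vs MTC 16 mg/L: below toxic threshold.

13.6 mg/L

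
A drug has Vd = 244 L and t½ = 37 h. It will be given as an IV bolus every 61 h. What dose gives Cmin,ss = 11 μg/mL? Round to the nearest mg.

τ/t½ = 61/37 ≈ 1.6486, so f = (1/2)^(61/37) ≈ 0.318939.
Cmin,ss = (D/Vd)·f/(1−f), so D = Cmin,ss·Vd·(1−f)/f.
D = 11 × 244 × (1−f)/f ≈ 11 × 244 × 2.13540 ≈ 5731.41 mg.

5731 mg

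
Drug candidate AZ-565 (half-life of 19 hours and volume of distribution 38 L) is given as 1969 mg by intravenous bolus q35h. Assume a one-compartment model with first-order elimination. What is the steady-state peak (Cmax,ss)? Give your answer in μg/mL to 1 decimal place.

71.9 μg/mL

τ/t½ = 35/19 ≈ 1.8421, so fraction remaining f = (1/2)^(35/19) ≈ 0.2789.
Accumulation ratio R = 1/(1 − f) ≈ 1/0.7211 ≈ 1.3868.
Single-dose peak C₀ = D/Vd = 1969/38 ≈ 51.816 μg/mL.
Steady-state peak Cmax,ss = C₀·R ≈ 51.816 × 1.3868 ≈ 71.858 μg/mL.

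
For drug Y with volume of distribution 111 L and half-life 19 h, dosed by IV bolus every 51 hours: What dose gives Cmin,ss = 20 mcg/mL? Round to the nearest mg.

τ/t½ = 51/19 ≈ 2.6842, so f = (1/2)^(51/19) ≈ 0.155587.
Cmin,ss = (D/Vd)·f/(1−f), so D = Cmin,ss·Vd·(1−f)/f.
D = 20 × 111 × (1−f)/f ≈ 20 × 111 × 5.42727 ≈ 12048.54 mg.

12049 mg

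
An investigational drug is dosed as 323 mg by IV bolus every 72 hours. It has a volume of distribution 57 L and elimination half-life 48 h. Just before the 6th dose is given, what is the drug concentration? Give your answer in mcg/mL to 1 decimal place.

f = (1/2)^(τ/t½) = (1/2)^(72/48) ≈ 0.3536.
C₀ = D/Vd = 323/57 ≈ 5.667 mcg/mL.
Before the 6th dose, 5 doses have been given. Superposition: Cmin = C₀·(f + f² + … + f^5).
≈ 5.667 × (0.3536 + 0.1250 + 0.0442 + 0.0156 + 0.0055) ≈ 5.667 × 0.5439 ≈ 3.082 mcg/mL.

3.1 mcg/mL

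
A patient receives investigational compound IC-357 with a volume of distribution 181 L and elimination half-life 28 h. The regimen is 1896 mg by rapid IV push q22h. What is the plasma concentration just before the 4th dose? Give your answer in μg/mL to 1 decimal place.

11.6 μg/mL

f = (1/2)^(τ/t½) = (1/2)^(22/28) ≈ 0.5801.
C₀ = D/Vd = 1896/181 ≈ 10.475 μg/mL.
Before the 4th dose, 3 doses have been given. Superposition: Cmin = C₀·(f + f² + … + f^3).
≈ 10.475 × (0.5801 + 0.3365 + 0.1952) ≈ 10.475 × 1.1118 ≈ 11.646 μg/mL.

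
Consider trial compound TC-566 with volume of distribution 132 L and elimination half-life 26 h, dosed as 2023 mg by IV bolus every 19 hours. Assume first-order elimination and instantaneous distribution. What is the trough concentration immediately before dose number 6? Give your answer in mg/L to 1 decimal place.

f = (1/2)^(τ/t½) = (1/2)^(19/26) ≈ 0.6026.
C₀ = D/Vd = 2023/132 ≈ 15.326 mg/L.
Before the 6th dose, 5 doses have been given. Superposition: Cmin = C₀·(f + f² + … + f^5).
≈ 15.326 × (0.6026 + 0.3631 + 0.2188 + 0.1319 + 0.0795) ≈ 15.326 × 1.3959 ≈ 21.394 mg/L.

21.4 mg/L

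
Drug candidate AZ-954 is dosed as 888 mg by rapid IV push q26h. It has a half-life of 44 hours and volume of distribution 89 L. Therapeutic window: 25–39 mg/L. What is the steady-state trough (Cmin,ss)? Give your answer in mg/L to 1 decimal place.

Over one 26-h interval, 26/44 ≈ 0.59091 half-lives elapse, leaving f ≈ 0.6639 of each dose.
At steady state, accumulation factor R = 1/(1 − e^(−kτ)) ≈ 2.9753.
Single-dose peak C₀ = D/Vd = 888/89 ≈ 9.978 mg/L.
Steady-state peak Cmax,ss = C₀·R ≈ 9.978 × 2.9753 ≈ 29.688 mg/L.
One interval later, Cmin,ss = Cmax,ss·e^(−kτ) ≈ 29.688 × 0.6639 ≈ 19.710 mg/L.
Trough 19.7 mg/L vs MEC 25 mg/L: subtherapeutic.

19.7 mg/L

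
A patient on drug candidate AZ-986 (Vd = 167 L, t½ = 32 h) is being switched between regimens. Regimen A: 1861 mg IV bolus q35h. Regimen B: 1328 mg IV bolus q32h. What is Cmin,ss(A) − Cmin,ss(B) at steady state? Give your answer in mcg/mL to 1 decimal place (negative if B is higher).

1.9 mcg/mL

Regimen A: f = (1/2)^(35/32) ≈ 0.4685; Cmin,ss = (1861/167)·f/(1−f) ≈ 9.823 mcg/mL.
Regimen B: f = (1/2)^(32/32) ≈ 0.5000; Cmin,ss = (1328/167)·f/(1−f) ≈ 7.952 mcg/mL.
Difference ≈ 9.823 − 7.952 ≈ 1.871 mcg/mL.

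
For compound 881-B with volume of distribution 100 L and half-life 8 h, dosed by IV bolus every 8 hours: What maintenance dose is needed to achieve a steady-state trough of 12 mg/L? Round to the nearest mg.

τ/t½ = 8/8 ≈ 1, so f = (1/2)^(8/8) ≈ 0.500000.
Cmin,ss = (D/Vd)·f/(1−f), so D = Cmin,ss·Vd·(1−f)/f.
D = 12 × 100 × (1−f)/f ≈ 12 × 100 × 1.00000 ≈ 1200.00 mg.

1200 mg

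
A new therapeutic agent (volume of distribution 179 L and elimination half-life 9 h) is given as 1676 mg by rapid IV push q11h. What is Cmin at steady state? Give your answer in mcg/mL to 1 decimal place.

k = ln2/t½ = ln2/9 ≈ 0.077016 h⁻¹; fraction remaining f = e^(−kτ) = e^(−0.077016×11) ≈ 0.4286.
Accumulation ratio R = 1/(1 − f) ≈ 1/0.5714 ≈ 1.7501.
Single-dose peak C₀ = D/Vd = 1676/179 ≈ 9.363 mcg/mL.
Steady-state peak Cmax,ss = C₀·R ≈ 9.363 × 1.7501 ≈ 16.386 mcg/mL.
Steady-state trough Cmin,ss = Cmax,ss·f ≈ 16.386 × 0.4286 ≈ 7.023 mcg/mL.

7.0 mcg/mL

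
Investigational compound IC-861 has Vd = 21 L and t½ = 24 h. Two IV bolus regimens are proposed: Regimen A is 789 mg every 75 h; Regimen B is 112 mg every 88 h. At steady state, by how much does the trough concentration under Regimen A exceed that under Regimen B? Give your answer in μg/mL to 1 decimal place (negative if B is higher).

4.4 μg/mL

Regimen A: f = (1/2)^(75/24) ≈ 0.1146; Cmin,ss = (789/21)·f/(1−f) ≈ 4.863 μg/mL.
Regimen B: f = (1/2)^(88/24) ≈ 0.0787; Cmin,ss = (112/21)·f/(1−f) ≈ 0.456 μg/mL.
Difference ≈ 4.863 − 0.456 ≈ 4.407 μg/mL.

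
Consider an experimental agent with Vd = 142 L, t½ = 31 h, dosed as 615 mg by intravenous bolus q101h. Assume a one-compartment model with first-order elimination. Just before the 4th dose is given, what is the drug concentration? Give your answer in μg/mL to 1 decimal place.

f = (1/2)^(τ/t½) = (1/2)^(101/31) ≈ 0.1045.
C₀ = D/Vd = 615/142 ≈ 4.331 μg/mL.
Before the 4th dose, 3 doses have been given. Superposition: Cmin = C₀·(f + f² + … + f^3).
≈ 4.331 × (0.1045 + 0.0109 + 0.0011) ≈ 4.331 × 0.1165 ≈ 0.505 μg/mL.

0.5 μg/mL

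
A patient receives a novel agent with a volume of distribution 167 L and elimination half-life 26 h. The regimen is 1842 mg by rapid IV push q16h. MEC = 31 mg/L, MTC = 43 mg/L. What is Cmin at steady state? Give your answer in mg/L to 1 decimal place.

k = ln2/t½ = ln2/26 ≈ 0.026660 h⁻¹; fraction remaining f = e^(−kτ) = e^(−0.026660×16) ≈ 0.6528.
Accumulation ratio R = 1/(1 − f) ≈ 1/0.3472 ≈ 2.8802.
Single-dose peak C₀ = D/Vd = 1842/167 ≈ 11.030 mg/L.
Steady-state peak Cmax,ss = C₀·R ≈ 11.030 × 2.8802 ≈ 31.769 mg/L.
One interval later, Cmin,ss = Cmax,ss·e^(−kτ) ≈ 31.769 × 0.6528 ≈ 20.739 mg/L.
Trough 20.7 mg/L vs MEC 31 mg/L: subtherapeutic.

20.7 mg/L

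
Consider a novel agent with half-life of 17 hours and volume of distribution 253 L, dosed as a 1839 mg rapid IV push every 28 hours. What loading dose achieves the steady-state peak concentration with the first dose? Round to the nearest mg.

2702 mg

f = (1/2)^(28/17) ≈ 0.319290; accumulation ratio R = 1/(1−f) ≈ 1.46905.
Loading dose to hit Cmax,ss on first dose: D_load = D_maint·R ≈ 1839 × 1.46905 ≈ 2701.58 mg.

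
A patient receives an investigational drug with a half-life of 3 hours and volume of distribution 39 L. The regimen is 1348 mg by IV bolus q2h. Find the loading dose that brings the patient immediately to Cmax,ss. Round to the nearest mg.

f = (1/2)^(2/3) ≈ 0.629961; accumulation ratio R = 1/(1−f) ≈ 2.70242.
Loading dose to hit Cmax,ss on first dose: D_load = D_maint·R ≈ 1348 × 2.70242 ≈ 3642.86 mg.

3643 mg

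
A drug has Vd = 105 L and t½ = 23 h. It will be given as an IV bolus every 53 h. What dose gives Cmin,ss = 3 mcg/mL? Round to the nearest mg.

1241 mg

τ/t½ = 53/23 ≈ 2.3043, so f = (1/2)^(53/23) ≈ 0.202452.
Cmin,ss = (D/Vd)·f/(1−f), so D = Cmin,ss·Vd·(1−f)/f.
D = 3 × 105 × (1−f)/f ≈ 3 × 105 × 3.93944 ≈ 1240.92 mg.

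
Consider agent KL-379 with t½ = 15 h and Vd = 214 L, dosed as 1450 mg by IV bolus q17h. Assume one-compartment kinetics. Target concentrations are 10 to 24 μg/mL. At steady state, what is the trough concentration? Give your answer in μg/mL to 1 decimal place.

τ/t½ = 17/15 ≈ 1.1333, so fraction remaining f = (1/2)^(17/15) ≈ 0.4559.
Accumulation ratio R = 1/(1 − f) ≈ 1/0.5441 ≈ 1.8379.
Single-dose peak C₀ = D/Vd = 1450/214 ≈ 6.776 μg/mL.
Cmax,ss = C₀/(1 − f) ≈ 6.776/0.5441 ≈ 12.454 μg/mL.
Steady-state trough Cmin,ss = Cmax,ss·f ≈ 12.454 × 0.4559 ≈ 5.678 μg/mL.
Trough 5.7 μg/mL vs MEC 10 μg/mL: subtherapeutic.

5.7 μg/mL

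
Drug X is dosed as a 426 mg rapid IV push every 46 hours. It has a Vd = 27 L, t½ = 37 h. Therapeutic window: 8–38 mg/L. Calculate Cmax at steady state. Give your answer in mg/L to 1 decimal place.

27.3 mg/L

τ/t½ = 46/37 ≈ 1.2432, so fraction remaining f = (1/2)^(46/37) ≈ 0.4224.
Accumulation ratio R = 1/(1 − f) ≈ 1/0.5776 ≈ 1.7313.
Each bolus raises the concentration by D/Vd = 426/27 ≈ 15.778 mg/L.
Cmax,ss = C₀/(1 − f) ≈ 15.778/0.5776 ≈ 27.316 mg/L.
Peak 27.3 mg/L vs MTC 38 mg/L: below toxic threshold.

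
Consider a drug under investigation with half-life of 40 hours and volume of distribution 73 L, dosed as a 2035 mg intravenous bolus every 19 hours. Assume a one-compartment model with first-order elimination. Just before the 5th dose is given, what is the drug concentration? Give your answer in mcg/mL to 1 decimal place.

52.3 mcg/mL

f = (1/2)^(τ/t½) = (1/2)^(19/40) ≈ 0.7195.
C₀ = D/Vd = 2035/73 ≈ 27.877 mcg/mL.
Before the 5th dose, 4 doses have been given. Superposition: Cmin = C₀·(f + f² + … + f^4).
≈ 27.877 × (0.7195 + 0.5177 + 0.3725 + 0.2680) ≈ 27.877 × 1.8777 ≈ 52.345 mcg/mL.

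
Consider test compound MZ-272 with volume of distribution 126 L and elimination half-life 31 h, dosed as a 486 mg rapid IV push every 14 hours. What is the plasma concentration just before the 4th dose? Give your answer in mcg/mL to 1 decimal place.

6.4 mcg/mL

f = (1/2)^(τ/t½) = (1/2)^(14/31) ≈ 0.7312.
C₀ = D/Vd = 486/126 ≈ 3.857 mcg/mL.
Before the 4th dose, 3 doses have been given. Superposition: Cmin = C₀·(f + f² + … + f^3).
≈ 3.857 × (0.7312 + 0.5347 + 0.3909) ≈ 3.857 × 1.6568 ≈ 6.390 mcg/mL.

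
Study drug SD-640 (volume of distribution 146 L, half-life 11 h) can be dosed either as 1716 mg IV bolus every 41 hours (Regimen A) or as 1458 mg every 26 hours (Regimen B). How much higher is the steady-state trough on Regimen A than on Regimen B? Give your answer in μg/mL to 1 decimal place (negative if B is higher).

-1.4 μg/mL

Regimen A: f = (1/2)^(41/11) ≈ 0.0755; Cmin,ss = (1716/146)·f/(1−f) ≈ 0.960 μg/mL.
Regimen B: f = (1/2)^(26/11) ≈ 0.1943; Cmin,ss = (1458/146)·f/(1−f) ≈ 2.408 μg/mL.
Difference ≈ 0.960 − 2.408 ≈ -1.448 μg/mL.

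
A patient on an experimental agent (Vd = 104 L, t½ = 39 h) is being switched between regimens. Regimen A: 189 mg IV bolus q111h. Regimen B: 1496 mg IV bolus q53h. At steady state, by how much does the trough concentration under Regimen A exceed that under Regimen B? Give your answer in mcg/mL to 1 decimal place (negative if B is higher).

-8.9 mcg/mL

Regimen A: f = (1/2)^(111/39) ≈ 0.1391; Cmin,ss = (189/104)·f/(1−f) ≈ 0.294 mcg/mL.
Regimen B: f = (1/2)^(53/39) ≈ 0.3899; Cmin,ss = (1496/104)·f/(1−f) ≈ 9.193 mcg/mL.
Difference ≈ 0.294 − 9.193 ≈ -8.899 mcg/mL.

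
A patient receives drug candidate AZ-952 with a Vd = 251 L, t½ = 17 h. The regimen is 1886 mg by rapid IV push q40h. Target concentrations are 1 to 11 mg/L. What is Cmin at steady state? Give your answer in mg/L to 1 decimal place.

1.8 mg/L

Over one 40-h interval, 40/17 ≈ 2.3529 half-lives elapse, leaving f ≈ 0.1957 of each dose.
Single-dose peak C₀ = D/Vd = 1886/251 ≈ 7.514 mg/L.
Steady-state trough Cmin,ss = C₀·f/(1−f) ≈ 7.514 × 0.1957/0.8043 ≈ 1.828 mg/L.
Trough 1.8 mg/L vs MEC 1 mg/L: adequate.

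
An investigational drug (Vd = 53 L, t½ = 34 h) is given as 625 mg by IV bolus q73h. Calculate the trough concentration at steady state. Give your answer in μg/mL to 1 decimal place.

τ/t½ = 73/34 ≈ 2.1471, so fraction remaining f = (1/2)^(73/34) ≈ 0.2258.
Single-dose peak C₀ = D/Vd = 625/53 ≈ 11.792 μg/mL.
Steady-state trough Cmin,ss = C₀·f/(1−f) ≈ 11.792 × 0.2258/0.7742 ≈ 3.439 μg/mL.

3.4 μg/mL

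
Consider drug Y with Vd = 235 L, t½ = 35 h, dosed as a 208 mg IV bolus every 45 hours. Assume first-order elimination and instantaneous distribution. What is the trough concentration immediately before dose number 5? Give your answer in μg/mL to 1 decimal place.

f = (1/2)^(τ/t½) = (1/2)^(45/35) ≈ 0.4102.
C₀ = D/Vd = 208/235 ≈ 0.885 μg/mL.
Before the 5th dose, 4 doses have been given. Superposition: Cmin = C₀·(f + f² + … + f^4).
≈ 0.885 × (0.4102 + 0.1683 + 0.0690 + 0.0283) ≈ 0.885 × 0.6758 ≈ 0.598 μg/mL.

0.6 μg/mL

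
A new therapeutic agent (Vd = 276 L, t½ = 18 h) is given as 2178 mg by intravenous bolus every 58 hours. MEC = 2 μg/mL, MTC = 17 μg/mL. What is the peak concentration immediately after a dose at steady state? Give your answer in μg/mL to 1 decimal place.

τ/t½ = 58/18 ≈ 3.2222, so fraction remaining f = (1/2)^(58/18) ≈ 0.1072.
Accumulation ratio R = 1/(1 − f) ≈ 1/0.8928 ≈ 1.1201.
Single-dose peak C₀ = D/Vd = 2178/276 ≈ 7.891 μg/mL.
Steady-state peak Cmax,ss = C₀·R ≈ 7.891 × 1.1201 ≈ 8.839 μg/mL.
Peak 8.8 μg/mL vs MTC 17 μg/mL: below toxic threshold.

8.8 μg/mL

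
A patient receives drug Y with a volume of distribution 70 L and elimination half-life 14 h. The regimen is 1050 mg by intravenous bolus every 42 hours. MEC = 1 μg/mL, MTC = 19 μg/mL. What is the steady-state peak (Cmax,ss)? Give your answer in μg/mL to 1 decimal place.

The dosing interval is 3 half-lives, so f = 2^(−3) = 0.125.
At steady state, R = 1/(1 − 0.125) = 8/7.
Single-dose peak C₀ = D/Vd = 1050/70 = 15 μg/mL.
Steady-state peak Cmax,ss = C₀·R = 15 × 8/7 ≈ 17.143 μg/mL.
Peak 17.1 μg/mL vs MTC 19 μg/mL: below toxic threshold.

17.1 μg/mL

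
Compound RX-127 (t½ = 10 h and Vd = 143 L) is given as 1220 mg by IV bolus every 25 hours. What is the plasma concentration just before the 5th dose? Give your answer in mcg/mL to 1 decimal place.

1.8 mcg/mL

f = (1/2)^(τ/t½) = (1/2)^(25/10) ≈ 0.1768.
C₀ = D/Vd = 1220/143 ≈ 8.531 mcg/mL.
Before the 5th dose, 4 doses have been given. Superposition: Cmin = C₀·(f + f² + … + f^4).
≈ 8.531 × (0.1768 + 0.0313 + 0.0055 + 0.0010) ≈ 8.531 × 0.2146 ≈ 1.831 mcg/mL.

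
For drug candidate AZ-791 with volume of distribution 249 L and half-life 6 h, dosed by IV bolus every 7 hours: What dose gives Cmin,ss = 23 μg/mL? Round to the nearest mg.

7130 mg

τ/t½ = 7/6 ≈ 1.1667, so f = (1/2)^(7/6) ≈ 0.445449.
Cmin,ss = (D/Vd)·f/(1−f), so D = Cmin,ss·Vd·(1−f)/f.
D = 23 × 249 × (1−f)/f ≈ 23 × 249 × 1.24493 ≈ 7129.71 mg.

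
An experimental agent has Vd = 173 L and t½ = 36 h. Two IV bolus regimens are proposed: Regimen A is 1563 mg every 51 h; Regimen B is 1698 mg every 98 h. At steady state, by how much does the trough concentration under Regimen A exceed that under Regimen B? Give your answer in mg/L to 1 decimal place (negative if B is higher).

Regimen A: f = (1/2)^(51/36) ≈ 0.3746; Cmin,ss = (1563/173)·f/(1−f) ≈ 5.412 mg/L.
Regimen B: f = (1/2)^(98/36) ≈ 0.1515; Cmin,ss = (1698/173)·f/(1−f) ≈ 1.752 mg/L.
Difference ≈ 5.412 − 1.752 ≈ 3.660 mg/L.

3.7 mg/L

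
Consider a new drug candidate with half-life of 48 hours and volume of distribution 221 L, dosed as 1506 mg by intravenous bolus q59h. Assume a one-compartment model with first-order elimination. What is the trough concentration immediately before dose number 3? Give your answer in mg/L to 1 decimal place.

f = (1/2)^(τ/t½) = (1/2)^(59/48) ≈ 0.4266.
C₀ = D/Vd = 1506/221 ≈ 6.814 mg/L.
Before the 3rd dose, 2 doses have been given. Superposition: Cmin = C₀·(f + f²).
≈ 6.814 × (0.4266 + 0.1820) ≈ 6.814 × 0.6086 ≈ 4.147 mg/L.

4.1 mg/L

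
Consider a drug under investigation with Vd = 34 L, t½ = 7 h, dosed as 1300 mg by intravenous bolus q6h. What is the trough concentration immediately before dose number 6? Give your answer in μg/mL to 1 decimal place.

f = (1/2)^(τ/t½) = (1/2)^(6/7) ≈ 0.5520.
C₀ = D/Vd = 1300/34 ≈ 38.235 μg/mL.
Before the 6th dose, 5 doses have been given. Superposition: Cmin = C₀·(f + f² + … + f^5).
≈ 38.235 × (0.5520 + 0.3047 + 0.1682 + 0.0928 + 0.0513) ≈ 38.235 × 1.1690 ≈ 44.697 μg/mL.

44.7 μg/mL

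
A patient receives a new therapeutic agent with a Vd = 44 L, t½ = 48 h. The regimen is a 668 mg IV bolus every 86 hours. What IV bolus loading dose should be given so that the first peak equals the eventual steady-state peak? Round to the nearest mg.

f = (1/2)^(86/48) ≈ 0.288838; accumulation ratio R = 1/(1−f) ≈ 1.40615.
Loading dose to hit Cmax,ss on first dose: D_load = D_maint·R ≈ 668 × 1.40615 ≈ 939.31 mg.

939 mg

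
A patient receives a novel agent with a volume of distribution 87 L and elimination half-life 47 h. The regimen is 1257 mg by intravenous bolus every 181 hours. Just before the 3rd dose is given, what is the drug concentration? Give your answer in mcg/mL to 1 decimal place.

f = (1/2)^(τ/t½) = (1/2)^(181/47) ≈ 0.0693.
C₀ = D/Vd = 1257/87 ≈ 14.448 mcg/mL.
Before the 3rd dose, 2 doses have been given. Superposition: Cmin = C₀·(f + f²).
≈ 14.448 × (0.0693 + 0.0048) ≈ 14.448 × 0.0741 ≈ 1.071 mcg/mL.

1.1 mcg/mL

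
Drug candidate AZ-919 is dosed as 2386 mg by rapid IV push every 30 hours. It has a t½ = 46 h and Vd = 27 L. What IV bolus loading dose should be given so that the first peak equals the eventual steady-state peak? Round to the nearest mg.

6561 mg

f = (1/2)^(30/46) ≈ 0.636321; accumulation ratio R = 1/(1−f) ≈ 2.74968.
Loading dose to hit Cmax,ss on first dose: D_load = D_maint·R ≈ 2386 × 2.74968 ≈ 6560.74 mg.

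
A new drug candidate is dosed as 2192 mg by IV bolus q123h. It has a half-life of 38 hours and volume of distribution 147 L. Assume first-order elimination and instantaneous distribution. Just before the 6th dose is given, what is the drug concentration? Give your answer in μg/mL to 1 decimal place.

f = (1/2)^(τ/t½) = (1/2)^(123/38) ≈ 0.1061.
C₀ = D/Vd = 2192/147 ≈ 14.912 μg/mL.
Before the 6th dose, 5 doses have been given. Superposition: Cmin = C₀·(f + f² + … + f^5).
≈ 14.912 × (0.1061 + 0.0113 + 0.0012 + 0.0001 + 0.0000) ≈ 14.912 × 0.1187 ≈ 1.770 μg/mL.

1.8 μg/mL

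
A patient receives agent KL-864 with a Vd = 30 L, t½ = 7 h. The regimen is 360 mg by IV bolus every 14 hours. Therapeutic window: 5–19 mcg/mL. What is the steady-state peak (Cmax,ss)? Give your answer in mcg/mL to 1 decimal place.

τ = 14 h = 2 half-lives, so f = (1/2)^2 = 0.25.
Accumulation ratio R = 1/(1 − f) = 1/0.75 = 4/3.
Single-dose peak C₀ = D/Vd = 360/30 = 12 mcg/mL.
Steady-state peak Cmax,ss = C₀·R = 12 × 4/3 ≈ 16.000 mcg/mL.
Peak 16.0 mcg/mL vs MTC 19 mcg/mL: below toxic threshold.

16.0 mcg/mL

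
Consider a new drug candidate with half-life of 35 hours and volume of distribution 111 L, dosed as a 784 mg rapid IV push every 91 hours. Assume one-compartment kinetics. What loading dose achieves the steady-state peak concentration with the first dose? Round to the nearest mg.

f = (1/2)^(91/35) ≈ 0.164938; accumulation ratio R = 1/(1−f) ≈ 1.19752.
Loading dose to hit Cmax,ss on first dose: D_load = D_maint·R ≈ 784 × 1.19752 ≈ 938.86 mg.

939 mg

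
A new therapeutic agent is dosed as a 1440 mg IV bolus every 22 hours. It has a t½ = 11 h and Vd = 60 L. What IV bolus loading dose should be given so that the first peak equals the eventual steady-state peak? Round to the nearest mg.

f = (1/2)^(22/11) ≈ 0.250000; accumulation ratio R = 1/(1−f) ≈ 1.33333.
Loading dose to hit Cmax,ss on first dose: D_load = D_maint·R ≈ 1440 × 1.33333 ≈ 1920.00 mg.

1920 mg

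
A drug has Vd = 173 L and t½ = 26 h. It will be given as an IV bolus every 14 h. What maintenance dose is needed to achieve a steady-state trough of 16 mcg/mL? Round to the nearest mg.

τ/t½ = 14/26 ≈ 0.53846, so f = (1/2)^(14/26) ≈ 0.688505.
Cmin,ss = (D/Vd)·f/(1−f), so D = Cmin,ss·Vd·(1−f)/f.
D = 16 × 173 × (1−f)/f ≈ 16 × 173 × 0.45242 ≈ 1252.30 mg.

1252 mg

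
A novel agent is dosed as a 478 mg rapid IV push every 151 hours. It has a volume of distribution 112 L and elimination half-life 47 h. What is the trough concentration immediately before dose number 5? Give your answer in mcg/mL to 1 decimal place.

f = (1/2)^(τ/t½) = (1/2)^(151/47) ≈ 0.1079.
C₀ = D/Vd = 478/112 ≈ 4.268 mcg/mL.
Before the 5th dose, 4 doses have been given. Superposition: Cmin = C₀·(f + f² + … + f^4).
≈ 4.268 × (0.1079 + 0.0116 + 0.0013 + 0.0001) ≈ 4.268 × 0.1209 ≈ 0.516 mcg/mL.

0.5 mcg/mL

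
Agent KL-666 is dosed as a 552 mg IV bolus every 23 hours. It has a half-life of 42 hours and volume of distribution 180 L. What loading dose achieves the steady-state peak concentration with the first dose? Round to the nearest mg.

f = (1/2)^(23/42) ≈ 0.684148; accumulation ratio R = 1/(1−f) ≈ 3.16604.
Loading dose to hit Cmax,ss on first dose: D_load = D_maint·R ≈ 552 × 3.16604 ≈ 1747.65 mg.

1748 mg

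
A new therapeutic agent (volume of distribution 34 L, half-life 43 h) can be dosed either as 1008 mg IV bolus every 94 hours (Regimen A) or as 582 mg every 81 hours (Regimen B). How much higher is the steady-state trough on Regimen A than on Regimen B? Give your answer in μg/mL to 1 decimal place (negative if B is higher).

2.0 μg/mL

Regimen A: f = (1/2)^(94/43) ≈ 0.2198; Cmin,ss = (1008/34)·f/(1−f) ≈ 8.352 μg/mL.
Regimen B: f = (1/2)^(81/43) ≈ 0.2710; Cmin,ss = (582/34)·f/(1−f) ≈ 6.363 μg/mL.
Difference ≈ 8.352 − 6.363 ≈ 1.989 μg/mL.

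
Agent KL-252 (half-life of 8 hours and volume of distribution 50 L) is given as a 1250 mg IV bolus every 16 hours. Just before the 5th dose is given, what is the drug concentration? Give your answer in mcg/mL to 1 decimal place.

f = (1/2)^(τ/t½) = (1/2)^(16/8) ≈ 0.2500.
C₀ = D/Vd = 1250/50 ≈ 25.000 mcg/mL.
Before the 5th dose, 4 doses have been given. Superposition: Cmin = C₀·(f + f² + … + f^4).
≈ 25.000 × (0.2500 + 0.0625 + 0.0156 + 0.0039) ≈ 25.000 × 0.3320 ≈ 8.300 mcg/mL.

8.3 mcg/mL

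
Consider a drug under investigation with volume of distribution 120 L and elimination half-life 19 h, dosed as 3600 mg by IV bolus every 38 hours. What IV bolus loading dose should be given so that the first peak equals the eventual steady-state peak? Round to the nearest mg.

4800 mg

f = (1/2)^(38/19) ≈ 0.250000; accumulation ratio R = 1/(1−f) ≈ 1.33333.
Loading dose to hit Cmax,ss on first dose: D_load = D_maint·R ≈ 3600 × 1.33333 ≈ 4799.99 mg.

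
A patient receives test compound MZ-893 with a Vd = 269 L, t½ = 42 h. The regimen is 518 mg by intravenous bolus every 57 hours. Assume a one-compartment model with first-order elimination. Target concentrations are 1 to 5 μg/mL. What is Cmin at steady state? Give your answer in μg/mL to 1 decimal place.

τ/t½ = 57/42 ≈ 1.3571, so fraction remaining f = (1/2)^(57/42) ≈ 0.3904.
Accumulation ratio R = 1/(1 − f) ≈ 1/0.6096 ≈ 1.6404.
Each bolus raises the concentration by D/Vd = 518/269 ≈ 1.926 μg/mL.
Cmax,ss = C₀/(1 − f) ≈ 1.926/0.6096 ≈ 3.159 μg/mL.
One interval later, Cmin,ss = Cmax,ss·e^(−kτ) ≈ 3.159 × 0.3904 ≈ 1.233 μg/mL.
Trough 1.2 μg/mL vs MEC 1 μg/mL: adequate.

1.2 μg/mL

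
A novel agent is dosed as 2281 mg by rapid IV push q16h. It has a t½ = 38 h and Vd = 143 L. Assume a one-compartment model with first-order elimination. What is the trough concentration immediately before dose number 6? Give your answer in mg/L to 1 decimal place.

36.1 mg/L

f = (1/2)^(τ/t½) = (1/2)^(16/38) ≈ 0.7469.
C₀ = D/Vd = 2281/143 ≈ 15.951 mg/L.
Before the 6th dose, 5 doses have been given. Superposition: Cmin = C₀·(f + f² + … + f^5).
≈ 15.951 × (0.7469 + 0.5579 + 0.4167 + 0.3112 + 0.2324) ≈ 15.951 × 2.2651 ≈ 36.131 mg/L.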